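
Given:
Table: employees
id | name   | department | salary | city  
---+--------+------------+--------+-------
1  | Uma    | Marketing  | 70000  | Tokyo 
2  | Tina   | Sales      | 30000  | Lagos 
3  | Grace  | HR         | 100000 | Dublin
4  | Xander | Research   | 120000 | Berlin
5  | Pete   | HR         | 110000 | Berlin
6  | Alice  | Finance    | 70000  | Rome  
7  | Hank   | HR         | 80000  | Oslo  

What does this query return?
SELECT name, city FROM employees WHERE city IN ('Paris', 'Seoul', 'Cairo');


Filtering: city IN ('Paris', 'Seoul', 'Cairo')
Matching: 0 rows

Empty result set (0 rows)


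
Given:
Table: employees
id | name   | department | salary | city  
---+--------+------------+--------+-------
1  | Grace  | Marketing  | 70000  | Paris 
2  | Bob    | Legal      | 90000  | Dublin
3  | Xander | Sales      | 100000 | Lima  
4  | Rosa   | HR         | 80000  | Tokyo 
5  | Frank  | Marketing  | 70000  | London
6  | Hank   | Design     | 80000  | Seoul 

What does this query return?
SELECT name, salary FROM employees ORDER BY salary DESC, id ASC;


Sorting by salary DESC, then id ASC for ties

6 rows:
Xander, 100000
Bob, 90000
Rosa, 80000
Hank, 80000
Grace, 70000
Frank, 70000


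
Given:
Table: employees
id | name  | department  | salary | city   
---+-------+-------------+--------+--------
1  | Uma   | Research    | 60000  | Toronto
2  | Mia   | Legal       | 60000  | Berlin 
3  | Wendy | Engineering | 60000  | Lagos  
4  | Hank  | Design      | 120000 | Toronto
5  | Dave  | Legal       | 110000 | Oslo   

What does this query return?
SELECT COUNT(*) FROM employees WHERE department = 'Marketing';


Counting rows where department = 'Marketing'


0


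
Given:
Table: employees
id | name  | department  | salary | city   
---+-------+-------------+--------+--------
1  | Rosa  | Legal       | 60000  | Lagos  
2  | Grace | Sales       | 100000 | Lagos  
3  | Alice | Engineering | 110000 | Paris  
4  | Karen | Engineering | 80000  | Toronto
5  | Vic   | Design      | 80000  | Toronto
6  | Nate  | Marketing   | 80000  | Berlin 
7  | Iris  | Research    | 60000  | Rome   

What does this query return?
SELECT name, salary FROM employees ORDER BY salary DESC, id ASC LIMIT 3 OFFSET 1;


Sort by salary DESC (id ASC tiebreak), then skip 1 and take 3
Rows 2 through 4

3 rows:
Grace, 100000
Karen, 80000
Vic, 80000


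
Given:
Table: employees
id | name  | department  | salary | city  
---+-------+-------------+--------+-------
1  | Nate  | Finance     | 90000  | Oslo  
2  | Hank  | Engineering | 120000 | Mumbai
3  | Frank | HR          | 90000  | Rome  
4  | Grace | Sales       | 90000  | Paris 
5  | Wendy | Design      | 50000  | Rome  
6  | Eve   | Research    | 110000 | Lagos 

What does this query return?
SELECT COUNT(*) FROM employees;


COUNT(*) counts all rows

6


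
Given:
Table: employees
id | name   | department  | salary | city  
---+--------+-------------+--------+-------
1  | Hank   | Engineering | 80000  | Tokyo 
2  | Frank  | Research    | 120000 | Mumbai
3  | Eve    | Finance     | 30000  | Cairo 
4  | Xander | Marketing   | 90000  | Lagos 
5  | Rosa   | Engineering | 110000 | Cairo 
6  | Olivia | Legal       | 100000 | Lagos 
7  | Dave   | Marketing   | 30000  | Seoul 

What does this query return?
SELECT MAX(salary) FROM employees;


Salaries: 80000, 120000, 30000, 90000, 110000, 100000, 30000
MAX = 120000

120000


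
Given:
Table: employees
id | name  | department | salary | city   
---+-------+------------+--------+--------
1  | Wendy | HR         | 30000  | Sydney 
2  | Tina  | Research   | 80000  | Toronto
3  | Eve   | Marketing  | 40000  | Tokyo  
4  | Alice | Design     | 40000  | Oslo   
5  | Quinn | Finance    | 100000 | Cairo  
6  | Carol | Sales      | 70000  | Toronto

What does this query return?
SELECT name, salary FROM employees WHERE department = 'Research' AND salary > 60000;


Filtering: department = 'Research' AND salary > 60000
Matching: 1 rows

1 rows:
Tina, 80000


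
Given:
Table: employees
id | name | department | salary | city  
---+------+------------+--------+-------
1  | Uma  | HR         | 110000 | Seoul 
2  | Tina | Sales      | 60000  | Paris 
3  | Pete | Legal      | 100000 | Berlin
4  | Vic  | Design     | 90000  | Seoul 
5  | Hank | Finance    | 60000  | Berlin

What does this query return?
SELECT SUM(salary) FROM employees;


SUM(salary) = 110000 + 60000 + 100000 + 90000 + 60000 = 420000

420000


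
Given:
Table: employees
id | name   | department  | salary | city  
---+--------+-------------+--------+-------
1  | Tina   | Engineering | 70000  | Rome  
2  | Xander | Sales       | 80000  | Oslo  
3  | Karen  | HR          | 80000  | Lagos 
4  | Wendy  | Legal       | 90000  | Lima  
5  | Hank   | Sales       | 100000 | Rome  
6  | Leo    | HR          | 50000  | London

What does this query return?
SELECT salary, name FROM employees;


Projecting columns: salary, name

6 rows:
70000, Tina
80000, Xander
80000, Karen
90000, Wendy
100000, Hank
50000, Leo


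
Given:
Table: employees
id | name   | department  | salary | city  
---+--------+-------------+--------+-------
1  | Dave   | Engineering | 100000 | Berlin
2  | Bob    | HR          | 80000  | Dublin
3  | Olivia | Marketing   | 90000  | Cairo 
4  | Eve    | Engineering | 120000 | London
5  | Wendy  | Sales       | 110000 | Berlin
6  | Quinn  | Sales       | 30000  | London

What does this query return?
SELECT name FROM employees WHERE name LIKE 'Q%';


LIKE 'Q%' matches names starting with 'Q'
Matching: 1

1 rows:
Quinn


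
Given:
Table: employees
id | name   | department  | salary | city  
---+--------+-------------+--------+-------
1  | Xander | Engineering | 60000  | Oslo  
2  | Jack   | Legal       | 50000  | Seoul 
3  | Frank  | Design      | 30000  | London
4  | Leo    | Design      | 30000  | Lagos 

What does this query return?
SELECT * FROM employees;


SELECT * returns all 4 rows with all columns

4 rows:
1, Xander, Engineering, 60000, Oslo
2, Jack, Legal, 50000, Seoul
3, Frank, Design, 30000, London
4, Leo, Design, 30000, Lagos


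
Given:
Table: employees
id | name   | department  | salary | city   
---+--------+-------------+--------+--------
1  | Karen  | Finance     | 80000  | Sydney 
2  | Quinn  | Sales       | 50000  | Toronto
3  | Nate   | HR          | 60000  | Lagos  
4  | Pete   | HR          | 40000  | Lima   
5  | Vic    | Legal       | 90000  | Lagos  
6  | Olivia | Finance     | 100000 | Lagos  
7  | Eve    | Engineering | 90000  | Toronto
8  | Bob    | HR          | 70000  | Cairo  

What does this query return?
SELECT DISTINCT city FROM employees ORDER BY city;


All 'city' values (row order): Sydney, Toronto, Lagos, Lima, Lagos, Lagos, Toronto, Cairo
Removing duplicates leaves 5 unique value(s).

5 values:
Cairo
Lagos
Lima
Sydney
Toronto


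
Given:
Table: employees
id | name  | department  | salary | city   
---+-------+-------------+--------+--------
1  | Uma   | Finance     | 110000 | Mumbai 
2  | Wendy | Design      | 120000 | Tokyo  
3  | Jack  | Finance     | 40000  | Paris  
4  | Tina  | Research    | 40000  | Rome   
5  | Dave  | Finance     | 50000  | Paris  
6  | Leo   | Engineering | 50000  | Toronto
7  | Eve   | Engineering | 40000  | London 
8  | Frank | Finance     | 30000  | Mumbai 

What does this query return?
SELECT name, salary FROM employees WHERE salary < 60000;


Filtering: salary < 60000
Matching: 6 rows

6 rows:
Jack, 40000
Tina, 40000
Dave, 50000
Leo, 50000
Eve, 40000
Frank, 30000


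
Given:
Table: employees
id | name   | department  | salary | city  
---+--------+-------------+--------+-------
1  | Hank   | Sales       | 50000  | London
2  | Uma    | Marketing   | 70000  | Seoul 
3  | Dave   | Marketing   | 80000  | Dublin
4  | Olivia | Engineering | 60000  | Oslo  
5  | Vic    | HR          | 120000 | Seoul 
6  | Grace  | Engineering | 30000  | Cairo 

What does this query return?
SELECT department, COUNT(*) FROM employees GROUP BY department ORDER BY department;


Assigning each row to its department group:
  Hank -> Sales
  Uma -> Marketing
  Dave -> Marketing
  Olivia -> Engineering
  Vic -> HR
  Grace -> Engineering


4 groups:
Engineering, 2
HR, 1
Marketing, 2
Sales, 1


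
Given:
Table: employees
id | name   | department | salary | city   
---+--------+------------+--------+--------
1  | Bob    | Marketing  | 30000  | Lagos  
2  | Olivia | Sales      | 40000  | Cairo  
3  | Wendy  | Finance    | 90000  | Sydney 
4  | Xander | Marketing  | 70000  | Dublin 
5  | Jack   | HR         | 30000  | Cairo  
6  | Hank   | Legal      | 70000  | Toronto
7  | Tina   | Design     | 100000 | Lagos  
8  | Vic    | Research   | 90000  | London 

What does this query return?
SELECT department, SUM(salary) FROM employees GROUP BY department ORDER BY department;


Summing salary within each department:
  Design: 100000 = 100000
  Finance: 90000 = 90000
  HR: 30000 = 30000
  Legal: 70000 = 70000
  Marketing: 30000 + 70000 = 100000
  Research: 90000 = 90000
  Sales: 40000 = 40000


7 groups:
Design, 100000
Finance, 90000
HR, 30000
Legal, 70000
Marketing, 100000
Research, 90000
Sales, 40000


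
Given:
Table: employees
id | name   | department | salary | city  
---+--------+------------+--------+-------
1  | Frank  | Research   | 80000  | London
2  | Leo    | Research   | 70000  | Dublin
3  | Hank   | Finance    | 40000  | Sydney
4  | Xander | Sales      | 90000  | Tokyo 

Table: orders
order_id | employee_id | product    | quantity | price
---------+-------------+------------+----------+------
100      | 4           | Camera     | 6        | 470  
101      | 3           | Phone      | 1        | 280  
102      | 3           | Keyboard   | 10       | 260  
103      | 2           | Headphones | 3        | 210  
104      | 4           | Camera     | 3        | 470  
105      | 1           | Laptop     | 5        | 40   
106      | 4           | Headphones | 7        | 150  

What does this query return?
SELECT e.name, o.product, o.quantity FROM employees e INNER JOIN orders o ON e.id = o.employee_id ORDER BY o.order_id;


Joining employees.id = orders.employee_id:
  employee Xander (id=4) -> order Camera
  employee Hank (id=3) -> order Phone
  employee Hank (id=3) -> order Keyboard
  employee Leo (id=2) -> order Headphones
  employee Xander (id=4) -> order Camera
  employee Frank (id=1) -> order Laptop
  employee Xander (id=4) -> order Headphones


7 rows:
Xander, Camera, 6
Hank, Phone, 1
Hank, Keyboard, 10
Leo, Headphones, 3
Xander, Camera, 3
Frank, Laptop, 5
Xander, Headphones, 7


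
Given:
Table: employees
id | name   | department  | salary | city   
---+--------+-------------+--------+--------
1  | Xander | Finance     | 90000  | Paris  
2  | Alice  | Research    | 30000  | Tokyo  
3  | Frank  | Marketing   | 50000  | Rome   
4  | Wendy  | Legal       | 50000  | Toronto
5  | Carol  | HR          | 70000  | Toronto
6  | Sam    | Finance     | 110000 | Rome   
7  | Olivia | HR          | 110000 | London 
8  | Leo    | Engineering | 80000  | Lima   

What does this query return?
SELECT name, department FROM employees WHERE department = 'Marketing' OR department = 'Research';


Filtering: department = 'Marketing' OR 'Research'
Matching: 2 rows

2 rows:
Alice, Research
Frank, Marketing


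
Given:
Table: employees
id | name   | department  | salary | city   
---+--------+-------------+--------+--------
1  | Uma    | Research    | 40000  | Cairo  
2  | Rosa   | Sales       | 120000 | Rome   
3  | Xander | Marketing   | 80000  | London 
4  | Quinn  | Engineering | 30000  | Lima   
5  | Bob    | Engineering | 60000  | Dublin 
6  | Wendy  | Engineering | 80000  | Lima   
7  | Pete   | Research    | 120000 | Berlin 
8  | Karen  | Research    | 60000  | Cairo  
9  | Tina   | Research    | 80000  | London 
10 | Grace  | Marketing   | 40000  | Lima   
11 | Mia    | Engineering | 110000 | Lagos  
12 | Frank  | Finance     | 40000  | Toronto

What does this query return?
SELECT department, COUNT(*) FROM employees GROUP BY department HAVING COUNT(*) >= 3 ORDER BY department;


Groups with count >= 3:
  Engineering: 4 -> PASS
  Research: 4 -> PASS
  Finance: 1 -> filtered out
  Marketing: 2 -> filtered out
  Sales: 1 -> filtered out


2 groups:
Engineering, 4
Research, 4


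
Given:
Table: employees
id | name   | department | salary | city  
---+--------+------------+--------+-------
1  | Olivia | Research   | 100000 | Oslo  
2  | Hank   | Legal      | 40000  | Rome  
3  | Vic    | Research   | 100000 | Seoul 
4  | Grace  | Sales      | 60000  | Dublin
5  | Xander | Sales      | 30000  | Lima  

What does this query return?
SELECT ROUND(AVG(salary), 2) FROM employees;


SUM(salary) = 330000
COUNT = 5
ROUND(AVG, 2) = ROUND(330000 / 5, 2) = 66000.0

66000.0


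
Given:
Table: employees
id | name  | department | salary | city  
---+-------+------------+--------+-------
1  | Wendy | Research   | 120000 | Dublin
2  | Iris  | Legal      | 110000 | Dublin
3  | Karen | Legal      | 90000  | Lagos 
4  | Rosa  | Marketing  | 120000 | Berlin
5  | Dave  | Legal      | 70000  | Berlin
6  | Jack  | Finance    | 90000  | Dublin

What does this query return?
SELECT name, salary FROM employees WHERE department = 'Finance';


Filtering: department = 'Finance'
Matching rows: 1

1 rows:
Jack, 90000


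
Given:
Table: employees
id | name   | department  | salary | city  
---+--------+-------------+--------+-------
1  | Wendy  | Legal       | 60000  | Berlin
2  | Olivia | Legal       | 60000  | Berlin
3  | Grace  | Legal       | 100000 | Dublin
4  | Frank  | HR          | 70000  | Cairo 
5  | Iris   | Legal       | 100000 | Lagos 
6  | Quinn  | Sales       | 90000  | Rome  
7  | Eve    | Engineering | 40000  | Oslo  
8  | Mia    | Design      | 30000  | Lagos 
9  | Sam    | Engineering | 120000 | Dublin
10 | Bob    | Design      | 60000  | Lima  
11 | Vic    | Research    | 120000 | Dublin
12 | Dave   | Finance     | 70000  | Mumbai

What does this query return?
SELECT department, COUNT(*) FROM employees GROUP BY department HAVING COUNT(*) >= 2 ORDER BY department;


Groups with count >= 2:
  Design: 2 -> PASS
  Engineering: 2 -> PASS
  Legal: 4 -> PASS
  Finance: 1 -> filtered out
  HR: 1 -> filtered out
  Research: 1 -> filtered out
  Sales: 1 -> filtered out


3 groups:
Design, 2
Engineering, 2
Legal, 4


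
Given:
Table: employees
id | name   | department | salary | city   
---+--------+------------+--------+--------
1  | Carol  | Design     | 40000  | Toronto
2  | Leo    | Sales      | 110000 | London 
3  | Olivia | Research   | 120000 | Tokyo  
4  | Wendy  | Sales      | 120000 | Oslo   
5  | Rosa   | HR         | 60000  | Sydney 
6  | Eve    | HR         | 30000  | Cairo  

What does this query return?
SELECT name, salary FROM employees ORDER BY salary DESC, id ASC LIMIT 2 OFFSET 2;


Sort by salary DESC (id ASC tiebreak), then skip 2 and take 2
Rows 3 through 4

2 rows:
Leo, 110000
Rosa, 60000


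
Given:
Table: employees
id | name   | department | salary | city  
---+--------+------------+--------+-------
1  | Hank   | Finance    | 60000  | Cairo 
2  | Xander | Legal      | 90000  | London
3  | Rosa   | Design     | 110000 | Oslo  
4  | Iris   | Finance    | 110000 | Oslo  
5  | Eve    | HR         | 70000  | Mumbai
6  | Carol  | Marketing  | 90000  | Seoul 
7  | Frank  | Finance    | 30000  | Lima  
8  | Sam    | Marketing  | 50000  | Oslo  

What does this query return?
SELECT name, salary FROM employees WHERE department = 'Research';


Filtering: department = 'Research'
Matching rows: 0

Empty result set (0 rows)


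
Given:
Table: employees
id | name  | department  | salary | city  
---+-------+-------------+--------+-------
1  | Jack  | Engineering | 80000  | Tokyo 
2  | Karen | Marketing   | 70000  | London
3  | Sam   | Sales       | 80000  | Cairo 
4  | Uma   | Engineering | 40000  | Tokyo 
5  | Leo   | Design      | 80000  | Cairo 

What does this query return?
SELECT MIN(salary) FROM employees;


Salaries: 80000, 70000, 80000, 40000, 80000
MIN = 40000

40000


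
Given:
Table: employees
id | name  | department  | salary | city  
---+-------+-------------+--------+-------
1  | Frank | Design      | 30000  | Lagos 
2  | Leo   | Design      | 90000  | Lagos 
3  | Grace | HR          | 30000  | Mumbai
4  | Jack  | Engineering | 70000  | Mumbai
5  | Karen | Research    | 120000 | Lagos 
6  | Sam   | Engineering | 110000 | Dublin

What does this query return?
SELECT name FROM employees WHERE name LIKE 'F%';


LIKE 'F%' matches names starting with 'F'
Matching: 1

1 rows:
Frank


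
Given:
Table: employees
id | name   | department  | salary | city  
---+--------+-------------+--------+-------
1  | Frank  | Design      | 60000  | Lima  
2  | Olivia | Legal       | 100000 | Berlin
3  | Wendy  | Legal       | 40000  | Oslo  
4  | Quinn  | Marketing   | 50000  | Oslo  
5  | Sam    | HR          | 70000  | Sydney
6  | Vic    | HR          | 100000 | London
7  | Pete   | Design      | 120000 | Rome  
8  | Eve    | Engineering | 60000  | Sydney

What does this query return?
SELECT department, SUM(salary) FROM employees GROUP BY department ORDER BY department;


Summing salary within each department:
  Design: 60000 + 120000 = 180000
  Engineering: 60000 = 60000
  HR: 70000 + 100000 = 170000
  Legal: 100000 + 40000 = 140000
  Marketing: 50000 = 50000


5 groups:
Design, 180000
Engineering, 60000
HR, 170000
Legal, 140000
Marketing, 50000


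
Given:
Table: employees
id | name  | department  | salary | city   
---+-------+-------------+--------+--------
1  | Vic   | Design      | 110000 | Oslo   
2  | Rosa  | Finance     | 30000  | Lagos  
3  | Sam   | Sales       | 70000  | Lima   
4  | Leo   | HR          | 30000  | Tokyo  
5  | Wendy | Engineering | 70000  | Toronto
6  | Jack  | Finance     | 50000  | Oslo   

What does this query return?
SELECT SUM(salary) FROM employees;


SUM(salary) = 110000 + 30000 + 70000 + 30000 + 70000 + 50000 = 360000

360000


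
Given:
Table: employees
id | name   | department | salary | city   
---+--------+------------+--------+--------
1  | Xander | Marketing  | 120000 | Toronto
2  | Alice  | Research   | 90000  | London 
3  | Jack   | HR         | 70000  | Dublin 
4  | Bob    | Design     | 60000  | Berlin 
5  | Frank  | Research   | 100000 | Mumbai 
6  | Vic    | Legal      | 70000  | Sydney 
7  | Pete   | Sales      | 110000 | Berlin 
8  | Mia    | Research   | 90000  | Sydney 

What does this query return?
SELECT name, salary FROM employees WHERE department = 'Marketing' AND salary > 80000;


Filtering: department = 'Marketing' AND salary > 80000
Matching: 1 rows

1 rows:
Xander, 120000


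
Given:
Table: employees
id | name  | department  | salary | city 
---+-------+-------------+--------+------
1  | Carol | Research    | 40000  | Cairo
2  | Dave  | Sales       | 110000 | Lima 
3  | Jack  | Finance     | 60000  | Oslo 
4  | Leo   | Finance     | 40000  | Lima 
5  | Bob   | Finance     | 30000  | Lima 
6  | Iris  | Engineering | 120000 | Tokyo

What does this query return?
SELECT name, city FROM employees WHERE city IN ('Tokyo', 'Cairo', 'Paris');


Filtering: city IN ('Tokyo', 'Cairo', 'Paris')
Matching: 2 rows

2 rows:
Carol, Cairo
Iris, Tokyo


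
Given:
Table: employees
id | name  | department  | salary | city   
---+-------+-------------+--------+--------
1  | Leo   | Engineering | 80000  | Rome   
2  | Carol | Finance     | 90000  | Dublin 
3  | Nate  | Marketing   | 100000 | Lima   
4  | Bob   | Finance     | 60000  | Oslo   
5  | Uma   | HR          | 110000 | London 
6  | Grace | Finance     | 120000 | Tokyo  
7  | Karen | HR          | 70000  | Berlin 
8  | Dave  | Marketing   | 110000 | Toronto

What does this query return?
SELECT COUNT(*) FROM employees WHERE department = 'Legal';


Counting rows where department = 'Legal'


0


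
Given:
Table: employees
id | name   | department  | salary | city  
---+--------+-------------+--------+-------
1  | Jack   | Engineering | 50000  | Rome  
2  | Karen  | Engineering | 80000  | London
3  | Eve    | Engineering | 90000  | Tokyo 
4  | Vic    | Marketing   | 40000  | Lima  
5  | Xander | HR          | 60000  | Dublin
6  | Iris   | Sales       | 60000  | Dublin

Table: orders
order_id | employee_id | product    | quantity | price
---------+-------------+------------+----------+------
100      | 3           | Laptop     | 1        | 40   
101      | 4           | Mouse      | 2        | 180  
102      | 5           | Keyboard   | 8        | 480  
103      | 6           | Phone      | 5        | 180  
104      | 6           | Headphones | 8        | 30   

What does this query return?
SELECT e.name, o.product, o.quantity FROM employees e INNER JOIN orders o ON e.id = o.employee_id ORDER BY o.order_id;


Joining employees.id = orders.employee_id:
  employee Eve (id=3) -> order Laptop
  employee Vic (id=4) -> order Mouse
  employee Xander (id=5) -> order Keyboard
  employee Iris (id=6) -> order Phone
  employee Iris (id=6) -> order Headphones


5 rows:
Eve, Laptop, 1
Vic, Mouse, 2
Xander, Keyboard, 8
Iris, Phone, 5
Iris, Headphones, 8


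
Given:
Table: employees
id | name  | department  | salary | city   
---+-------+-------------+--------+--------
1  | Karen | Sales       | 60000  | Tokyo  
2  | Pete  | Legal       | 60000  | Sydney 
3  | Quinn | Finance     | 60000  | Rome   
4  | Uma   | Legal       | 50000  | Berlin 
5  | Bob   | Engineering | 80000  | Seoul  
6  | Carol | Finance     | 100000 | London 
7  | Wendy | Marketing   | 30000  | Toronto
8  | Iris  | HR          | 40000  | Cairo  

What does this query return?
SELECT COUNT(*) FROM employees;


COUNT(*) counts all rows

8


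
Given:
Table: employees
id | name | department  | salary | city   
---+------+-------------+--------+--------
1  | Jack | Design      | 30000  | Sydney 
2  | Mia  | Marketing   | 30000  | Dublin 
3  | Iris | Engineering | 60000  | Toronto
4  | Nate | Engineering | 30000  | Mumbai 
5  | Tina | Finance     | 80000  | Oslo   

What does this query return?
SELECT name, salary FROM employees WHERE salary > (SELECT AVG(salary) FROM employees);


Subquery: AVG(salary) = 46000.0
Filtering: salary > 46000.0
  Iris (60000) -> MATCH
  Tina (80000) -> MATCH


2 rows:
Iris, 60000
Tina, 80000


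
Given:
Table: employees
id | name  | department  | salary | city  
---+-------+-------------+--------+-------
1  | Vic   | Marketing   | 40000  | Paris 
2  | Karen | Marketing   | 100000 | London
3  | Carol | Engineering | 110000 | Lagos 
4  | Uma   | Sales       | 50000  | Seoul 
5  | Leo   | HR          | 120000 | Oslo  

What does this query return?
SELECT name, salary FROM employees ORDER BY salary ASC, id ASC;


Sorting by salary ASC, then id ASC for ties

5 rows:
Vic, 40000
Uma, 50000
Karen, 100000
Carol, 110000
Leo, 120000


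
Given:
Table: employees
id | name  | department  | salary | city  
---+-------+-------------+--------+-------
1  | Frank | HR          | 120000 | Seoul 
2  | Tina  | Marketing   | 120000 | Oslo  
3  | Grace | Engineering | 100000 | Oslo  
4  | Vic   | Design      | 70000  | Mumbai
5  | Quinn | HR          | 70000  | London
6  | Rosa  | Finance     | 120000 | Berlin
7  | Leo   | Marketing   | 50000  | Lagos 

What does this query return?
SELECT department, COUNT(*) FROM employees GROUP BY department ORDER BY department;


Assigning each row to its department group:
  Frank -> HR
  Tina -> Marketing
  Grace -> Engineering
  Vic -> Design
  Quinn -> HR
  Rosa -> Finance
  Leo -> Marketing


5 groups:
Design, 1
Engineering, 1
Finance, 1
HR, 2
Marketing, 2


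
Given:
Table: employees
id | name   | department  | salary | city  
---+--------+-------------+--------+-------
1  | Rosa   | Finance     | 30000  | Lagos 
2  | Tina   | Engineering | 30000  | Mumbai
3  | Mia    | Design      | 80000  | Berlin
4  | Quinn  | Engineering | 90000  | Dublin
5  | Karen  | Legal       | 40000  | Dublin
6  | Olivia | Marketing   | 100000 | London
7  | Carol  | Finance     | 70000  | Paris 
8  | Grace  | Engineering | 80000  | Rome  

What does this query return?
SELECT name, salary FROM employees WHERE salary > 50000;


Filtering: salary > 50000
Matching: 5 rows

5 rows:
Mia, 80000
Quinn, 90000
Olivia, 100000
Carol, 70000
Grace, 80000


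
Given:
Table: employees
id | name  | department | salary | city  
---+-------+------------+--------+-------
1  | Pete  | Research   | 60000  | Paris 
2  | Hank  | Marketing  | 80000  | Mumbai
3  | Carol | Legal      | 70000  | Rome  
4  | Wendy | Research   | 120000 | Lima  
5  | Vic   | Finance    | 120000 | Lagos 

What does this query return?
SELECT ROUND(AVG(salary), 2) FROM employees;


SUM(salary) = 450000
COUNT = 5
ROUND(AVG, 2) = ROUND(450000 / 5, 2) = 90000.0

90000.0


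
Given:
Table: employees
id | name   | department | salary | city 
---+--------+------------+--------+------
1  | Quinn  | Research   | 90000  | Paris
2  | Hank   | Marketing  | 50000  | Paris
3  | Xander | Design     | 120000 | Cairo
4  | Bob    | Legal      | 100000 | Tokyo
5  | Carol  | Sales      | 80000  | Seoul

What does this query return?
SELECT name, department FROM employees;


Projecting columns: name, department

5 rows:
Quinn, Research
Hank, Marketing
Xander, Design
Bob, Legal
Carol, Sales


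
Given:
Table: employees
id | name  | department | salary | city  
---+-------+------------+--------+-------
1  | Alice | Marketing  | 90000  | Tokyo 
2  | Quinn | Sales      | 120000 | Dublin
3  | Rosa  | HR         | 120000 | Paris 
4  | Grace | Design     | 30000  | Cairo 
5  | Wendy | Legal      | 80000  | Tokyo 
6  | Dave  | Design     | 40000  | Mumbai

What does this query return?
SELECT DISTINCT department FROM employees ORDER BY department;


All 'department' values (row order): Marketing, Sales, HR, Design, Legal, Design
Removing duplicates leaves 5 unique value(s).

5 values:
Design
HR
Legal
Marketing
Sales


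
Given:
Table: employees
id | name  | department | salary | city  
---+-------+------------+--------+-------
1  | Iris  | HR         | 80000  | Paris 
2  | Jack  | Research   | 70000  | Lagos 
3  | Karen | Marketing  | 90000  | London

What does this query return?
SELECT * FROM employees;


SELECT * returns all 3 rows with all columns

3 rows:
1, Iris, HR, 80000, Paris
2, Jack, Research, 70000, Lagos
3, Karen, Marketing, 90000, London


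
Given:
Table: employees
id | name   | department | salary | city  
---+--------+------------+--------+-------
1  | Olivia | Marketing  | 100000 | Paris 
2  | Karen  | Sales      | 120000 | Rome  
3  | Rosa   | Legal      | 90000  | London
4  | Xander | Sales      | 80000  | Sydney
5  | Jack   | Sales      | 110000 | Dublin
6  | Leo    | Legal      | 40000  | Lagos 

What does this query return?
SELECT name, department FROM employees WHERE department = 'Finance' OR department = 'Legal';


Filtering: department = 'Finance' OR 'Legal'
Matching: 2 rows

2 rows:
Rosa, Legal
Leo, Legal


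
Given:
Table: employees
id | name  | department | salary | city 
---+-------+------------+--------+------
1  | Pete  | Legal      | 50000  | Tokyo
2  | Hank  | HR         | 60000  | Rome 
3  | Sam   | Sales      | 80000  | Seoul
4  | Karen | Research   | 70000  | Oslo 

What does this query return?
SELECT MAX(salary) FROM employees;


Salaries: 50000, 60000, 80000, 70000
MAX = 80000

80000


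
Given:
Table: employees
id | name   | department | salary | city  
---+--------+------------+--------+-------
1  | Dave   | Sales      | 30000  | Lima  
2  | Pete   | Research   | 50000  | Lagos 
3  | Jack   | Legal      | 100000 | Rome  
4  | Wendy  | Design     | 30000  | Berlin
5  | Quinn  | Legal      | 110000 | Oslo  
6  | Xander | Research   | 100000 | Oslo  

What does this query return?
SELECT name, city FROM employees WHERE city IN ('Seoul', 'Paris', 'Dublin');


Filtering: city IN ('Seoul', 'Paris', 'Dublin')
Matching: 0 rows

Empty result set (0 rows)


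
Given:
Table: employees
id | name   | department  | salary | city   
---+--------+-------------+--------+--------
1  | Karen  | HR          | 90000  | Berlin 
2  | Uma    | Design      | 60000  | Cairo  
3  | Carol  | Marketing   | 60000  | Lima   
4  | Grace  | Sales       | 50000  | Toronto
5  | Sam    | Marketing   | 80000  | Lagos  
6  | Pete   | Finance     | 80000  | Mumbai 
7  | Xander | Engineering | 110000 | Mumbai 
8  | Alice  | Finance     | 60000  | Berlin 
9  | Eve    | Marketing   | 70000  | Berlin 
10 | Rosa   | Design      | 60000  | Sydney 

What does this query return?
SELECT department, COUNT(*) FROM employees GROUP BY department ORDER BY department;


Assigning each row to its department group:
  Karen -> HR
  Uma -> Design
  Carol -> Marketing
  Grace -> Sales
  Sam -> Marketing
  Pete -> Finance
  Xander -> Engineering
  Alice -> Finance
  Eve -> Marketing
  Rosa -> Design


6 groups:
Design, 2
Engineering, 1
Finance, 2
HR, 1
Marketing, 3
Sales, 1


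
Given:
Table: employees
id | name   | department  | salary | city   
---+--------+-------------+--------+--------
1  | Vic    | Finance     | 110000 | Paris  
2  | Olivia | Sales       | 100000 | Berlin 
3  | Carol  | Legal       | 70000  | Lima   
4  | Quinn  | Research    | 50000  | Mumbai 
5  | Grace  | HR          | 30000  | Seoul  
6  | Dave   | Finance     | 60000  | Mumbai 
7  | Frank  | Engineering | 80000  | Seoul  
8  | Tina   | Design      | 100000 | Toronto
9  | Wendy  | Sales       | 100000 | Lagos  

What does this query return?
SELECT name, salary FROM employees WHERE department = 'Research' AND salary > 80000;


Filtering: department = 'Research' AND salary > 80000
Matching: 0 rows

Empty result set (0 rows)


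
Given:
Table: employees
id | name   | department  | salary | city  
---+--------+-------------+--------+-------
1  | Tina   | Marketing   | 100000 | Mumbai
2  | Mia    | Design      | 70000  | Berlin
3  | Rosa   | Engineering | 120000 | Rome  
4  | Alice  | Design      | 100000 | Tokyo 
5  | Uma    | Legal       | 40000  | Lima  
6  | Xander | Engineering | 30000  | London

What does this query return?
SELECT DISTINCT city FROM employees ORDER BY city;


All 'city' values (row order): Mumbai, Berlin, Rome, Tokyo, Lima, London
Removing duplicates leaves 6 unique value(s).

6 values:
Berlin
Lima
London
Mumbai
Rome
Tokyo


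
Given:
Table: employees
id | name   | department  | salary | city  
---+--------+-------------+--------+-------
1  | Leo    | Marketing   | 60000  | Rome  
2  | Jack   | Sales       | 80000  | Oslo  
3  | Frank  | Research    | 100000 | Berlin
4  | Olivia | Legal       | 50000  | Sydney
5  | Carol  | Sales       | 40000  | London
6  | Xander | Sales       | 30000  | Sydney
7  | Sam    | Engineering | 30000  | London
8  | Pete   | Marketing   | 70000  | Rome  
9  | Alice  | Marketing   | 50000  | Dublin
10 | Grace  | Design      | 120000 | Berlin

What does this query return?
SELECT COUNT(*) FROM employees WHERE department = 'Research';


Counting rows where department = 'Research'
  Frank -> MATCH


1


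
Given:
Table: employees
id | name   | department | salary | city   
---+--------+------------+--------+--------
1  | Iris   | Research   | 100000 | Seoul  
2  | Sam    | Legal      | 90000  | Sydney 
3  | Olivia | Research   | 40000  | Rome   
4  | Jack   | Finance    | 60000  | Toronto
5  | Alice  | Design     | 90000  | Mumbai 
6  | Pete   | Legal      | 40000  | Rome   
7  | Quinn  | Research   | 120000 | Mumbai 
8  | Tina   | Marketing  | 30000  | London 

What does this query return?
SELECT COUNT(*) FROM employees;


COUNT(*) counts all rows

8


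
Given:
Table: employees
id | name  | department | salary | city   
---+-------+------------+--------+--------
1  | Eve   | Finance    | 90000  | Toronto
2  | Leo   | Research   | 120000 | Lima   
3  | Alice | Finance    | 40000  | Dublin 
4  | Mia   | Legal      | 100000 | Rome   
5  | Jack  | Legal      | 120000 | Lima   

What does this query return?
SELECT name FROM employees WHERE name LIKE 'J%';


LIKE 'J%' matches names starting with 'J'
Matching: 1

1 rows:
Jack


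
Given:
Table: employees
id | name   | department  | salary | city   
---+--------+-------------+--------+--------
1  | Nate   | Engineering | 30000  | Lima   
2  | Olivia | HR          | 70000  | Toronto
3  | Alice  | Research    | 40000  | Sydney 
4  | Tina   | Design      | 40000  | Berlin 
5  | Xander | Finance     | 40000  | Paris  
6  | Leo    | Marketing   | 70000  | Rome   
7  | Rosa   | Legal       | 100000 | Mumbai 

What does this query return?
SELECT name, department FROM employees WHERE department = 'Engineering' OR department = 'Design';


Filtering: department = 'Engineering' OR 'Design'
Matching: 2 rows

2 rows:
Nate, Engineering
Tina, Design


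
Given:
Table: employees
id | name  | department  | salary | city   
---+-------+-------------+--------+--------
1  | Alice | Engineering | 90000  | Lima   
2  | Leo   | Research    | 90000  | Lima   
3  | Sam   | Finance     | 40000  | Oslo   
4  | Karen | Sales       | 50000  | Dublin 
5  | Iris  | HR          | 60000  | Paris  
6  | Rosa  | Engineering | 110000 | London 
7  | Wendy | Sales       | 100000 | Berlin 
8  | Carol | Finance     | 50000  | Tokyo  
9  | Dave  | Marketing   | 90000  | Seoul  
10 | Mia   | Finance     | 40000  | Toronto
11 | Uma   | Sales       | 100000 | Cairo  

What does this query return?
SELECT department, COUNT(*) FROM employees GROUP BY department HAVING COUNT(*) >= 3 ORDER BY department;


Groups with count >= 3:
  Finance: 3 -> PASS
  Sales: 3 -> PASS
  Engineering: 2 -> filtered out
  HR: 1 -> filtered out
  Marketing: 1 -> filtered out
  Research: 1 -> filtered out


2 groups:
Finance, 3
Sales, 3


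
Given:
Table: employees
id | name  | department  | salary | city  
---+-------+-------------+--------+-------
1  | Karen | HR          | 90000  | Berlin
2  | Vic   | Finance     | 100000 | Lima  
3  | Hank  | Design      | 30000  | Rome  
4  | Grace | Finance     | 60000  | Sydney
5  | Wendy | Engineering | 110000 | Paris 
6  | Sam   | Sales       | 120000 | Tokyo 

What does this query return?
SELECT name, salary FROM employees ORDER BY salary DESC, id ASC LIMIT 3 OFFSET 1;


Sort by salary DESC (id ASC tiebreak), then skip 1 and take 3
Rows 2 through 4

3 rows:
Wendy, 110000
Vic, 100000
Karen, 90000


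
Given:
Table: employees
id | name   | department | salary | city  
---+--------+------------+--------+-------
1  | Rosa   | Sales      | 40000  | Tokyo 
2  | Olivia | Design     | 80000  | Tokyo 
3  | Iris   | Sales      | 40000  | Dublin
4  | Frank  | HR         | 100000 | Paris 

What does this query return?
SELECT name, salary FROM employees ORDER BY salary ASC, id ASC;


Sorting by salary ASC, then id ASC for ties

4 rows:
Rosa, 40000
Iris, 40000
Olivia, 80000
Frank, 100000


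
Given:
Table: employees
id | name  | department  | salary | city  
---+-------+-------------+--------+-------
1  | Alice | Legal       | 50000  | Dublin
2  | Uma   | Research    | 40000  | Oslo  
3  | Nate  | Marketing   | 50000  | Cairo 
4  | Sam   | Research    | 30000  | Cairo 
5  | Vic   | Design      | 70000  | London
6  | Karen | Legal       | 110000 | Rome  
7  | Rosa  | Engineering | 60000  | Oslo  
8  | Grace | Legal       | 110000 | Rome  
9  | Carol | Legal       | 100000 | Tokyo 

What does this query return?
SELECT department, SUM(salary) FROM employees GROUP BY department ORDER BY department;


Summing salary within each department:
  Design: 70000 = 70000
  Engineering: 60000 = 60000
  Legal: 50000 + 110000 + 110000 + 100000 = 370000
  Marketing: 50000 = 50000
  Research: 40000 + 30000 = 70000


5 groups:
Design, 70000
Engineering, 60000
Legal, 370000
Marketing, 50000
Research, 70000


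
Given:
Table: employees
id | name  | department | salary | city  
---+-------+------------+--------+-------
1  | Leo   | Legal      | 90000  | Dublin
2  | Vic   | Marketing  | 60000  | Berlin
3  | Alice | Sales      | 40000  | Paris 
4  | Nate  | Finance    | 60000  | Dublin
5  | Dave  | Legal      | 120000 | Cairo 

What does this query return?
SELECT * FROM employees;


SELECT * returns all 5 rows with all columns

5 rows:
1, Leo, Legal, 90000, Dublin
2, Vic, Marketing, 60000, Berlin
3, Alice, Sales, 40000, Paris
4, Nate, Finance, 60000, Dublin
5, Dave, Legal, 120000, Cairo


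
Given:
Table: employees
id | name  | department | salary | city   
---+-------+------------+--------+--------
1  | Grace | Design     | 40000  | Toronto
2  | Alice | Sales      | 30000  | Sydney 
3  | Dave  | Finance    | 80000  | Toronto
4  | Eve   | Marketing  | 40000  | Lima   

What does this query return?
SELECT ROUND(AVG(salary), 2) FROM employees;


SUM(salary) = 190000
COUNT = 4
ROUND(AVG, 2) = ROUND(190000 / 4, 2) = 47500.0

47500.0


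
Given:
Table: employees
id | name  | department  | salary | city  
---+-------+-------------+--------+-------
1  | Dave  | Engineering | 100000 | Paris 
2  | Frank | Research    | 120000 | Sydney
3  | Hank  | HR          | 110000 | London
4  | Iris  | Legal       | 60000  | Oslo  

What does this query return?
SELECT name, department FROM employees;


Projecting columns: name, department

4 rows:
Dave, Engineering
Frank, Research
Hank, HR
Iris, Legal


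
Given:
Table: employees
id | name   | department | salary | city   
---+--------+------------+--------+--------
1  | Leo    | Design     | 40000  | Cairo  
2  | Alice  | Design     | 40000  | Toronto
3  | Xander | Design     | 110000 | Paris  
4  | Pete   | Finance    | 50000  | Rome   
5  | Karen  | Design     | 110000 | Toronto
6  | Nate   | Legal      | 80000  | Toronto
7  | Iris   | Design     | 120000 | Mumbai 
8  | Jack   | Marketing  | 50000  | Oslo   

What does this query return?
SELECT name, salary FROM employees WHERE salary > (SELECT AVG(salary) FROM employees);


Subquery: AVG(salary) = 75000.0
Filtering: salary > 75000.0
  Xander (110000) -> MATCH
  Karen (110000) -> MATCH
  Nate (80000) -> MATCH
  Iris (120000) -> MATCH


4 rows:
Xander, 110000
Karen, 110000
Nate, 80000
Iris, 120000


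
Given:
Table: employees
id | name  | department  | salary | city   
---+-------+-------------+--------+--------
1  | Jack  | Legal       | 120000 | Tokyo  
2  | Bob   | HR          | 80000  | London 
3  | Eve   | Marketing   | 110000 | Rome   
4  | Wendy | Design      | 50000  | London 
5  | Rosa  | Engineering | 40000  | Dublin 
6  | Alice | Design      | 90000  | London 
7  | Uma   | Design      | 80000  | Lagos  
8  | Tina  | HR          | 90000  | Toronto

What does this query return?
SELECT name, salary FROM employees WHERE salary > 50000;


Filtering: salary > 50000
Matching: 6 rows

6 rows:
Jack, 120000
Bob, 80000
Eve, 110000
Alice, 90000
Uma, 80000
Tina, 90000


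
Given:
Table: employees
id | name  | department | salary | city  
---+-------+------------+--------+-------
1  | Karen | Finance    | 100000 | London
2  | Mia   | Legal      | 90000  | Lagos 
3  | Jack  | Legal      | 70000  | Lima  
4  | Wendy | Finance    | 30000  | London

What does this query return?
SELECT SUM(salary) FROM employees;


SUM(salary) = 100000 + 90000 + 70000 + 30000 = 290000

290000


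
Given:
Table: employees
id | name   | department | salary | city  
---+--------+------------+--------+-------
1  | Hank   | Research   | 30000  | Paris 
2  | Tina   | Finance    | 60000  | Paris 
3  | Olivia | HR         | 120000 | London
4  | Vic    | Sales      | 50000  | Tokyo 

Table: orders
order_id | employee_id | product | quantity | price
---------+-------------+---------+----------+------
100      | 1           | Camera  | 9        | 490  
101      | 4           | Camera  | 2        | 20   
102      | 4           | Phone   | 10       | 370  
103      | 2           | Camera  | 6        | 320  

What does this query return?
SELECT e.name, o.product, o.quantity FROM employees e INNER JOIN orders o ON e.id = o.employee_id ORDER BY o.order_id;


Joining employees.id = orders.employee_id:
  employee Hank (id=1) -> order Camera
  employee Vic (id=4) -> order Camera
  employee Vic (id=4) -> order Phone
  employee Tina (id=2) -> order Camera


4 rows:
Hank, Camera, 9
Vic, Camera, 2
Vic, Phone, 10
Tina, Camera, 6


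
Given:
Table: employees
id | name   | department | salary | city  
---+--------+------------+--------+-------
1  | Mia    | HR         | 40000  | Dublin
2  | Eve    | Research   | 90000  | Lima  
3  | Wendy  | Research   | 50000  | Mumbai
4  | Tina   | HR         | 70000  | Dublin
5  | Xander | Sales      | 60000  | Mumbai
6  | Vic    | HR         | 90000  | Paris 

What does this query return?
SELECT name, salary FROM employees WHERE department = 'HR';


Filtering: department = 'HR'
Matching rows: 3

3 rows:
Mia, 40000
Tina, 70000
Vic, 90000
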